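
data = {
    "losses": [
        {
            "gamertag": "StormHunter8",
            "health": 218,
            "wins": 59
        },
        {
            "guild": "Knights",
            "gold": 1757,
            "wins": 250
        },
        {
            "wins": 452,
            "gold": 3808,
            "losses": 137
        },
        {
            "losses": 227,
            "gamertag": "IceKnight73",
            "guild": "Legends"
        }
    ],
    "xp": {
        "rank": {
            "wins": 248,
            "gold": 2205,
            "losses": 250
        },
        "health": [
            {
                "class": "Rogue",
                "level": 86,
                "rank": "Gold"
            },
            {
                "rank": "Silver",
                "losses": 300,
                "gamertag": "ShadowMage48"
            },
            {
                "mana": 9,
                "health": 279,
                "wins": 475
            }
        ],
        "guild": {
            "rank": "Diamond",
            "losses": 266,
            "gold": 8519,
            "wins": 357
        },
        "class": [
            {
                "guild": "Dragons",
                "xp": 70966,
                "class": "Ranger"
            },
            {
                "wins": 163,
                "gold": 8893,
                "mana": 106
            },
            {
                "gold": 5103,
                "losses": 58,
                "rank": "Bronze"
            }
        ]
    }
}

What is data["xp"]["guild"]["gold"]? 8519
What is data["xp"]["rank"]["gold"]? 2205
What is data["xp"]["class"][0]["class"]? "Ranger"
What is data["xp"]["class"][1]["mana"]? 106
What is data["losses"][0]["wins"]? 59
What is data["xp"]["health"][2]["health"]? 279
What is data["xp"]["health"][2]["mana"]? 9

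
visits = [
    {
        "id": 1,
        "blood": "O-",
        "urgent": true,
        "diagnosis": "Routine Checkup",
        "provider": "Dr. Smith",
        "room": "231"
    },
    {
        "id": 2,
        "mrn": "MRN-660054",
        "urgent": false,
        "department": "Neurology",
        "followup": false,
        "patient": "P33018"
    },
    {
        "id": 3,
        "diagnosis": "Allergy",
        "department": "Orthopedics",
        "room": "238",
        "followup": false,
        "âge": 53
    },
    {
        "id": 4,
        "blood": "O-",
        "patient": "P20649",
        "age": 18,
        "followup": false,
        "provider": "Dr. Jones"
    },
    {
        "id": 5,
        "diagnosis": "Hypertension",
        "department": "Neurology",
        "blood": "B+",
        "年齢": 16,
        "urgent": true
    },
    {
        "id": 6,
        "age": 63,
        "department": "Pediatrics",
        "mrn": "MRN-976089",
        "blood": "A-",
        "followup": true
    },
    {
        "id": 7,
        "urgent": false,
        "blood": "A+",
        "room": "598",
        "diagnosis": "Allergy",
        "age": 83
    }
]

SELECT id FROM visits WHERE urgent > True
[]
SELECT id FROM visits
[1, 2, 3, 4, 5, 6, 7]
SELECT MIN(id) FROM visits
1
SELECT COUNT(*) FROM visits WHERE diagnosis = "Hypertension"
1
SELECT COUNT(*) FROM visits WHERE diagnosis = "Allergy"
2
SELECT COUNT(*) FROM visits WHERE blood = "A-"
1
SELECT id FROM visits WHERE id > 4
[5, 6, 7]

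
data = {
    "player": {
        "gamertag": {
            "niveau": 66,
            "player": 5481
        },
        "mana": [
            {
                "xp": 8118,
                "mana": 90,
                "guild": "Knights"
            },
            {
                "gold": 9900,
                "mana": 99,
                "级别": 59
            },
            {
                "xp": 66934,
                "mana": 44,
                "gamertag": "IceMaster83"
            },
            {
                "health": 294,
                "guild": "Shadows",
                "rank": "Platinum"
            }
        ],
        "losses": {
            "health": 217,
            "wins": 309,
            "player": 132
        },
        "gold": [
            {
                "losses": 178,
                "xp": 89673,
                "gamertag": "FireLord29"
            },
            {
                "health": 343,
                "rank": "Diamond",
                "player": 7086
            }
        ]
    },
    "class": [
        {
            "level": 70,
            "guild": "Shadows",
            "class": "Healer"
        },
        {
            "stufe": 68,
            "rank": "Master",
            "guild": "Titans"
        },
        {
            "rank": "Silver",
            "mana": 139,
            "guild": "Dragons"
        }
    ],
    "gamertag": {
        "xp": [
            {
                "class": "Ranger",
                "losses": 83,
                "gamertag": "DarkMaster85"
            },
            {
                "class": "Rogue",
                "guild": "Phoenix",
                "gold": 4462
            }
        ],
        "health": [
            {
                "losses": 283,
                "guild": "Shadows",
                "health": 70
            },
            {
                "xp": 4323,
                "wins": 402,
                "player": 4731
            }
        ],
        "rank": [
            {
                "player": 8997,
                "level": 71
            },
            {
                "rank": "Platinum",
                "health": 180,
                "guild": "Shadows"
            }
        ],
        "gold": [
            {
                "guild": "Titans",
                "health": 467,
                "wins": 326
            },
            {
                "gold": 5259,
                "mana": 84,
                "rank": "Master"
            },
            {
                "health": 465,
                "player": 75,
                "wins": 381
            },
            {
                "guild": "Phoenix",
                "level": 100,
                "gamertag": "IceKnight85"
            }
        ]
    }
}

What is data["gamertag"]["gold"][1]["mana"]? 84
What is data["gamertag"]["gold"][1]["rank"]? "Master"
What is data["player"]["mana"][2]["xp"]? 66934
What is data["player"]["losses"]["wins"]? 309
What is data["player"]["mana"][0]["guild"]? "Knights"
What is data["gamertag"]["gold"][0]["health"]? 467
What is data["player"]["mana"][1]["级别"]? 59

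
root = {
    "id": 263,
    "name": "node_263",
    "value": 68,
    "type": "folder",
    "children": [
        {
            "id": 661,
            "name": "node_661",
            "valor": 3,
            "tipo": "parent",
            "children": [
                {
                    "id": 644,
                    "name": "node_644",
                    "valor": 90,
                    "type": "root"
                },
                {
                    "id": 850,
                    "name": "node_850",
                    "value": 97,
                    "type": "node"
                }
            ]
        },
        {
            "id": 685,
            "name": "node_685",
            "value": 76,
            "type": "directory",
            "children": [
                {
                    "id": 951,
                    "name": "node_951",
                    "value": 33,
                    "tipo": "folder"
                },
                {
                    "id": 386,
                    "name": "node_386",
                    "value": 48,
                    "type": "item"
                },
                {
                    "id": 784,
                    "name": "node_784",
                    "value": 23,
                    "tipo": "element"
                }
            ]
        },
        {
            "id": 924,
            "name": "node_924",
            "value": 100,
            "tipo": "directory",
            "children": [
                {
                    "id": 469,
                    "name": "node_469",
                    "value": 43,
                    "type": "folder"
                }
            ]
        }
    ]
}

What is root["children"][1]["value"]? 76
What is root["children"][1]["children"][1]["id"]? 386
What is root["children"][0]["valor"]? 3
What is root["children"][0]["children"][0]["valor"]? 90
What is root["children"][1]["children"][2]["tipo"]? "element"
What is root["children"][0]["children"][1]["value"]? 97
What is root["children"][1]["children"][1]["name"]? "node_386"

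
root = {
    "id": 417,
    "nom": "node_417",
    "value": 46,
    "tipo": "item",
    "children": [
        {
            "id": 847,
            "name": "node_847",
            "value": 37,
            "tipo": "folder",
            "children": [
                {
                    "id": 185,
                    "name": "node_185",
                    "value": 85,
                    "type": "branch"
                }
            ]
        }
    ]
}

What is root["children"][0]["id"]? 847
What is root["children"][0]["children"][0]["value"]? 85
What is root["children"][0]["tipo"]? "folder"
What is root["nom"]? "node_417"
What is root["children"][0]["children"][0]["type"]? "branch"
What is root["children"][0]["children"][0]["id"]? 185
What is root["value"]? 46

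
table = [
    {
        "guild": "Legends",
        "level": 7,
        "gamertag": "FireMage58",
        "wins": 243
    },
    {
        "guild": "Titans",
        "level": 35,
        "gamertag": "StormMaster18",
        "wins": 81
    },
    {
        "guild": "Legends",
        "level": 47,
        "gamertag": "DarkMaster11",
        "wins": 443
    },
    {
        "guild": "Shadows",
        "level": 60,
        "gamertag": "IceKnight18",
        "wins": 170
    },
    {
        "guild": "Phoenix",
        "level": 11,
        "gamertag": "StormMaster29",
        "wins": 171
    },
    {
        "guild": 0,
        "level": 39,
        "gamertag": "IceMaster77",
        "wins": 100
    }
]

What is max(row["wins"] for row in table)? 443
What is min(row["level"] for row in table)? 7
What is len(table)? 6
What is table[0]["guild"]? "Legends"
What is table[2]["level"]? 47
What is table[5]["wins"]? 100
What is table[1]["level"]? 35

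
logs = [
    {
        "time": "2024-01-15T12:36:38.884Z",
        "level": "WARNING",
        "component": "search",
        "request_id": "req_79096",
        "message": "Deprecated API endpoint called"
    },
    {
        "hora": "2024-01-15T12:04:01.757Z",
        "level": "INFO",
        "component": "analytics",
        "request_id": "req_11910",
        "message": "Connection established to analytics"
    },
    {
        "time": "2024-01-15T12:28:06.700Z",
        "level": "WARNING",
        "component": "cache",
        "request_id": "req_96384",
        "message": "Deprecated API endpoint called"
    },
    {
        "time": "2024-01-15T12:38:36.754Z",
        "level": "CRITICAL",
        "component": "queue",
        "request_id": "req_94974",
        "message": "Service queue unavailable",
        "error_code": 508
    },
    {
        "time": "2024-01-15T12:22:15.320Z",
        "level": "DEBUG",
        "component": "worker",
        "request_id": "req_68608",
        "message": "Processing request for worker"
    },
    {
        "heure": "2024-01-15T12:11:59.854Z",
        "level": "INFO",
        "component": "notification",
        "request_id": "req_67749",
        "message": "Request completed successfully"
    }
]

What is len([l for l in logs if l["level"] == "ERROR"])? 0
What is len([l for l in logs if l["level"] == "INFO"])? 2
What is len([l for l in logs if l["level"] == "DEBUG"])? 1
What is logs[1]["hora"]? "2024-01-15T12:04:01.757Z"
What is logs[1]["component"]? "analytics"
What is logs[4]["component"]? "worker"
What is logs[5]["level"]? "INFO"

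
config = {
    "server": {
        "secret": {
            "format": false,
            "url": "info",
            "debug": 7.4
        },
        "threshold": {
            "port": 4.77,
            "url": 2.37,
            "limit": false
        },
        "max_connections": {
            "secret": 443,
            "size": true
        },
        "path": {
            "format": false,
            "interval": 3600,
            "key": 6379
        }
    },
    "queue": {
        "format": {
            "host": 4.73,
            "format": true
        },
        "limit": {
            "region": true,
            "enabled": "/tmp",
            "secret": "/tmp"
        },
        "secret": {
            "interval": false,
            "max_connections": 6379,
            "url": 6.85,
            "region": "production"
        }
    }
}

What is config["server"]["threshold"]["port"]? 4.77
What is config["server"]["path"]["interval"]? 3600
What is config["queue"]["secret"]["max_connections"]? 6379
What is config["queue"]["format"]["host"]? 4.73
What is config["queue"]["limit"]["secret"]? "/tmp"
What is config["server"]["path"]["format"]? False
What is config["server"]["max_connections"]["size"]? True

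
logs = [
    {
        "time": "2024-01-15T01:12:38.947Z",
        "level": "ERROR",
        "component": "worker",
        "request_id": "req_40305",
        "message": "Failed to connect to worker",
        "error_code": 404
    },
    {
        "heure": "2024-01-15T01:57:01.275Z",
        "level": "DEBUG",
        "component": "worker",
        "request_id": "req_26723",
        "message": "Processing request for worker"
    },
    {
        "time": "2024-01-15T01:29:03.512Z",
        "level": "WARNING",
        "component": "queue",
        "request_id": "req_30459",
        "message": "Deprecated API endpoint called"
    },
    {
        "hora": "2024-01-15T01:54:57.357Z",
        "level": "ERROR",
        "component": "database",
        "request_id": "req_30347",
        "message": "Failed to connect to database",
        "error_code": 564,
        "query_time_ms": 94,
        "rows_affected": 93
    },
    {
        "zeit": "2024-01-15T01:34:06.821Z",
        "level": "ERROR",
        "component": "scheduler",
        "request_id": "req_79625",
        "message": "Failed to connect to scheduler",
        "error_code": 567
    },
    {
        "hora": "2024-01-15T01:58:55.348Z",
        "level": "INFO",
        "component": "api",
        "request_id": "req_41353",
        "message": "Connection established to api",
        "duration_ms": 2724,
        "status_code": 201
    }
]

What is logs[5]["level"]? "INFO"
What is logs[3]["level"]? "ERROR"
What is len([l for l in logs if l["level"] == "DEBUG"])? 1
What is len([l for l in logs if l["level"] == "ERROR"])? 3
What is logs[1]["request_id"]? "req_26723"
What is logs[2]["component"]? "queue"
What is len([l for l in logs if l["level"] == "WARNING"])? 1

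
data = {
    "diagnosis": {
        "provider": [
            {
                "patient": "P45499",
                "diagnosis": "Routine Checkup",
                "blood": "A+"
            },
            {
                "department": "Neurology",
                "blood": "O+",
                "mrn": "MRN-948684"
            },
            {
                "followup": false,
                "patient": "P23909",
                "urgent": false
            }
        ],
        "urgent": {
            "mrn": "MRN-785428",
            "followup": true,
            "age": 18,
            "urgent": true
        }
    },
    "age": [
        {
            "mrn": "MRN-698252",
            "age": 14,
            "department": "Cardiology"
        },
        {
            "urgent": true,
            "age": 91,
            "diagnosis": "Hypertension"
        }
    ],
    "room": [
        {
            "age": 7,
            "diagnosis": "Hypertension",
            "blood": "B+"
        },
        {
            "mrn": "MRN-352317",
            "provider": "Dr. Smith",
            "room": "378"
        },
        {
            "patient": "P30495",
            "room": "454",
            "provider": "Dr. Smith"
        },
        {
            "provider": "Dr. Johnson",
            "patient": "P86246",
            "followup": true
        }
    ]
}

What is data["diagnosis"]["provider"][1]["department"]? "Neurology"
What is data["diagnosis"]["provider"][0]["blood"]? "A+"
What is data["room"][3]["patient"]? "P86246"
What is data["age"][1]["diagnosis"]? "Hypertension"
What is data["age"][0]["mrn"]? "MRN-698252"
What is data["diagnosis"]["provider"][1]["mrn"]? "MRN-948684"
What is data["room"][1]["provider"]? "Dr. Smith"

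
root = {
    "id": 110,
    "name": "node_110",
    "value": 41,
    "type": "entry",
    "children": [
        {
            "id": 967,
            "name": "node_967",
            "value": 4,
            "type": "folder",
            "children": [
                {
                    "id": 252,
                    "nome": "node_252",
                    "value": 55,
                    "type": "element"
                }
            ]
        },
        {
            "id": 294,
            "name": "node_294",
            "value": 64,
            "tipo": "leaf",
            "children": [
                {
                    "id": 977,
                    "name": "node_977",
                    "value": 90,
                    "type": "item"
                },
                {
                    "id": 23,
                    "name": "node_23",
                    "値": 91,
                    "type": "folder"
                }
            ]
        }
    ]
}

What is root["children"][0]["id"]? 967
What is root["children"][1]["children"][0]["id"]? 977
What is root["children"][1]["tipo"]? "leaf"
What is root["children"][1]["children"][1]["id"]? 23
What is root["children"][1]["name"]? "node_294"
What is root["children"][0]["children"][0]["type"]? "element"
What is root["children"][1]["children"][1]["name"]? "node_23"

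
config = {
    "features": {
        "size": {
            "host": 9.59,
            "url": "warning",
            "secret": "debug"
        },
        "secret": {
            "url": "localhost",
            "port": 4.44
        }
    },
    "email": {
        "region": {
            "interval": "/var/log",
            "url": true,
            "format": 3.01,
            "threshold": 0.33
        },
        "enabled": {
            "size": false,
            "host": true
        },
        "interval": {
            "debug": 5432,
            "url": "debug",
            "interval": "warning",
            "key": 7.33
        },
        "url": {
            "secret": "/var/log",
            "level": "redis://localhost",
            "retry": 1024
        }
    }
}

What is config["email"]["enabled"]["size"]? False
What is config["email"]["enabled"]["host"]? True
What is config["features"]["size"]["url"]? "warning"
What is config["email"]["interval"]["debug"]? 5432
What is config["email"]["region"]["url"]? True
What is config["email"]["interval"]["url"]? "debug"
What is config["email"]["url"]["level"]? "redis://localhost"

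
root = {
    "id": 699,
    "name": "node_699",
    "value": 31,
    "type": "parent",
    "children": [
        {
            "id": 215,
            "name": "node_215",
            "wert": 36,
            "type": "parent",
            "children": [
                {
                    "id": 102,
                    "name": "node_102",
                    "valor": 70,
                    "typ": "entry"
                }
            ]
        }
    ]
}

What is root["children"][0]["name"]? "node_215"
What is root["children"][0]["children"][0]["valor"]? 70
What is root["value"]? 31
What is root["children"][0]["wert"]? 36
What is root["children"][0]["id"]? 215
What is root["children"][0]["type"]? "parent"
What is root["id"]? 699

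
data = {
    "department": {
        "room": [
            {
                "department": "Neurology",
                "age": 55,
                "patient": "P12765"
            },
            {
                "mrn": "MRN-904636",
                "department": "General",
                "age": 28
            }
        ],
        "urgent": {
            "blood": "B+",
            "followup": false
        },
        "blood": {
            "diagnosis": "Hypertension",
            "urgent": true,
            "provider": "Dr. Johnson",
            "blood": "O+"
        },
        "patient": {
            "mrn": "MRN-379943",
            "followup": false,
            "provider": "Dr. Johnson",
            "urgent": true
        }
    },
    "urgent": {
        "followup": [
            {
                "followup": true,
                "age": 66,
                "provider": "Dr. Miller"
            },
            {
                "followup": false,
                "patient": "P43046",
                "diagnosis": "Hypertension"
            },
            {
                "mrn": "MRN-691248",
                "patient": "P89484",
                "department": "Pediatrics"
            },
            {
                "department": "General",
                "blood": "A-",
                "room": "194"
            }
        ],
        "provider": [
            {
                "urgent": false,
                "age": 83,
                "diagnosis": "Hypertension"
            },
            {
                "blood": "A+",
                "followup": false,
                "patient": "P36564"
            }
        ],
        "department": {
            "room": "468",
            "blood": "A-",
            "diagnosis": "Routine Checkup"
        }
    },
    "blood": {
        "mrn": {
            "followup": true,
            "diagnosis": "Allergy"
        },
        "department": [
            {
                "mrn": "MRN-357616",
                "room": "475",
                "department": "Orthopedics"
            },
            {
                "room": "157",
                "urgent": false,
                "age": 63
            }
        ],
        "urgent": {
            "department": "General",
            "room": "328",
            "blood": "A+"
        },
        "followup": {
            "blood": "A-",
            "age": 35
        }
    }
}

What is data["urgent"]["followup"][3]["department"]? "General"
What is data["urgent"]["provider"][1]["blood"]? "A+"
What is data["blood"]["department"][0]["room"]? "475"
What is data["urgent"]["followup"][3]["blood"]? "A-"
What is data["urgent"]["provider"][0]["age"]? 83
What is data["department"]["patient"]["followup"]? False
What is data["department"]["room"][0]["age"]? 55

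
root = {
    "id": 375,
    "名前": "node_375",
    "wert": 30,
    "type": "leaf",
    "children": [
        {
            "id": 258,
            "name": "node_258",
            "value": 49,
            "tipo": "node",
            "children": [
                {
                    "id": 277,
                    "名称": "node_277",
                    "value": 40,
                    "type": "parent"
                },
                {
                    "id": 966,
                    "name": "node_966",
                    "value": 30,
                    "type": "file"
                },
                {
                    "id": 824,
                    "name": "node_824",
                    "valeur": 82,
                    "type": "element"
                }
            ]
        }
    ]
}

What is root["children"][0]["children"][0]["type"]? "parent"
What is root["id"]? 375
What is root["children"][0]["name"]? "node_258"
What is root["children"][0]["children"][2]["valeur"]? 82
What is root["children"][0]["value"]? 49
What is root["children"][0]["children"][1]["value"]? 30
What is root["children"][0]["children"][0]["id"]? 277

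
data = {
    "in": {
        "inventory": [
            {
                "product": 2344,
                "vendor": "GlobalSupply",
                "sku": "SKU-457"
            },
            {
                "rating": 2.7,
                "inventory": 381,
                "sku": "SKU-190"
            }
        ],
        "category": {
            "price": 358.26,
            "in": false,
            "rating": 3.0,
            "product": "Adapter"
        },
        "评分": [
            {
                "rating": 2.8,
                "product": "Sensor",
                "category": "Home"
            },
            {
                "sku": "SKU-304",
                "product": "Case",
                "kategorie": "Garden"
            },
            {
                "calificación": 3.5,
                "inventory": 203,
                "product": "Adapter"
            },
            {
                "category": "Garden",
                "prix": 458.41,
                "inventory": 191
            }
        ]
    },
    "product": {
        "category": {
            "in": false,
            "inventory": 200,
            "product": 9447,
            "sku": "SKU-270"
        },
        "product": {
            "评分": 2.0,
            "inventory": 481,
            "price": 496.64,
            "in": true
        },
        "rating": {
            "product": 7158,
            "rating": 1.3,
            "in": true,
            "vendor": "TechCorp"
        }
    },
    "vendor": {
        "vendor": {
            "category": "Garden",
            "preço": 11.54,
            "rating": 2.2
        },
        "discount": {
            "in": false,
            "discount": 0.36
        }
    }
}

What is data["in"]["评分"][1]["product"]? "Case"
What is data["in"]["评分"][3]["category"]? "Garden"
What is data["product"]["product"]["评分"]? 2.0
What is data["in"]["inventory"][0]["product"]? 2344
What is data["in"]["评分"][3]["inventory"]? 191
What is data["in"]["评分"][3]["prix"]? 458.41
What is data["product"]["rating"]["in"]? True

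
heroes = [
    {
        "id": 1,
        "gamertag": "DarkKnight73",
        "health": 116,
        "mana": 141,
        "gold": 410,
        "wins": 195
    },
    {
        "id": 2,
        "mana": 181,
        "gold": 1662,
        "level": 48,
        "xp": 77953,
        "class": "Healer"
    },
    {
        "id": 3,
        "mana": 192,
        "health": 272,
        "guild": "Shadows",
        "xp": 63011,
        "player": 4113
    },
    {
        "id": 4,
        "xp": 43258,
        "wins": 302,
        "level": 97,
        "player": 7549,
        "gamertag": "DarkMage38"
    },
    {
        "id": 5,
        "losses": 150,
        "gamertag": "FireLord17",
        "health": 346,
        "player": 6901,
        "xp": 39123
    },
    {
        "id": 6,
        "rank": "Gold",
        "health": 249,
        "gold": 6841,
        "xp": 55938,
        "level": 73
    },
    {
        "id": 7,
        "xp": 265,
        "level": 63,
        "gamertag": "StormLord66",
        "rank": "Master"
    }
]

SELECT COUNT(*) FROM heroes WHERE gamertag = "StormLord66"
1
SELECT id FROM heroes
[1, 2, 3, 4, 5, 6, 7]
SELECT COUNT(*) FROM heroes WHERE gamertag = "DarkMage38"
1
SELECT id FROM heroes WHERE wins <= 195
[1]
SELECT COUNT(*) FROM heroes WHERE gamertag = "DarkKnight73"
1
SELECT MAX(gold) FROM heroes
6841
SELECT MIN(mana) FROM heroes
141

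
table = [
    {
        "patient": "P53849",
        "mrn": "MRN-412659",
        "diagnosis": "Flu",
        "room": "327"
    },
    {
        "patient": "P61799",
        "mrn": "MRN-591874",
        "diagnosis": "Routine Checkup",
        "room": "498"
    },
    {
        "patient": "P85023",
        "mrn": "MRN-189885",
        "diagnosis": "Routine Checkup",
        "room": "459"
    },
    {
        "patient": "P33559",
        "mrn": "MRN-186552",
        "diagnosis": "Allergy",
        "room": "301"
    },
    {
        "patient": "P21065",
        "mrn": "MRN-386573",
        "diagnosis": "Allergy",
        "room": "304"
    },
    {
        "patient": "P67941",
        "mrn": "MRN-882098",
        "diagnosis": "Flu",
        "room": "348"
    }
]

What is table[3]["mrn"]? "MRN-186552"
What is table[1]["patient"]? "P61799"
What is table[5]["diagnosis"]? "Flu"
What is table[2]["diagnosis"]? "Routine Checkup"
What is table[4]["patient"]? "P21065"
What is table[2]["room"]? "459"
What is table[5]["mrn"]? "MRN-882098"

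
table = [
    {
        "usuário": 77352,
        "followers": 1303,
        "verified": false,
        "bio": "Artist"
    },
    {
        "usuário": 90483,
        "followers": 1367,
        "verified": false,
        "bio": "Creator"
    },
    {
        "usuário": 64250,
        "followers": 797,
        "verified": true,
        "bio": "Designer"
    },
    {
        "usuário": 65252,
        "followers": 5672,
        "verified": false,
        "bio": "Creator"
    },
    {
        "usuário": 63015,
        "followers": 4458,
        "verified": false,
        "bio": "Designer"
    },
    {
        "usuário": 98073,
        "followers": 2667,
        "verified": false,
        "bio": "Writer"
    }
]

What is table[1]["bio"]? "Creator"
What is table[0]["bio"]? "Artist"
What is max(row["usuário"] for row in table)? 98073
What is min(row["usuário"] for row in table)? 63015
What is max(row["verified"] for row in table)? True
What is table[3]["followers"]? 5672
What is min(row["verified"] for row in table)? False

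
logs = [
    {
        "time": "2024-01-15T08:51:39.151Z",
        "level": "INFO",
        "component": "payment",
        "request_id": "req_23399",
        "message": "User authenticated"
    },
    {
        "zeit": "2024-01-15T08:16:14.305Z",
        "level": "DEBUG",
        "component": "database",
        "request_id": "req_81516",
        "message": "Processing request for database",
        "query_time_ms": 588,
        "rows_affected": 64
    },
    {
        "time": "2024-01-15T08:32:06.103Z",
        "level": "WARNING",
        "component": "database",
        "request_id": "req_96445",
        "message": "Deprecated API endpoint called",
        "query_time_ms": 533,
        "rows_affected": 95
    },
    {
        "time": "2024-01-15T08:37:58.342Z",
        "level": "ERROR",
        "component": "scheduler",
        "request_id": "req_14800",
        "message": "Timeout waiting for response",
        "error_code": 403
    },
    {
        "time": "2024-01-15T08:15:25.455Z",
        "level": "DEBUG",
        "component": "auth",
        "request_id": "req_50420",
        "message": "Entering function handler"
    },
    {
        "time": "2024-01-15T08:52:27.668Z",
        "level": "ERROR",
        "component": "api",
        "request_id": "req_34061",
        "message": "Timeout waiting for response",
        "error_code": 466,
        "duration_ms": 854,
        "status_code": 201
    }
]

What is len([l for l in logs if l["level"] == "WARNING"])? 1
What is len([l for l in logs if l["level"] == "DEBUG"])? 2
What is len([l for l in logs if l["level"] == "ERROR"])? 2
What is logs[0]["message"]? "User authenticated"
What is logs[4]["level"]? "DEBUG"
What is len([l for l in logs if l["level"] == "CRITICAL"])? 0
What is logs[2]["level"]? "WARNING"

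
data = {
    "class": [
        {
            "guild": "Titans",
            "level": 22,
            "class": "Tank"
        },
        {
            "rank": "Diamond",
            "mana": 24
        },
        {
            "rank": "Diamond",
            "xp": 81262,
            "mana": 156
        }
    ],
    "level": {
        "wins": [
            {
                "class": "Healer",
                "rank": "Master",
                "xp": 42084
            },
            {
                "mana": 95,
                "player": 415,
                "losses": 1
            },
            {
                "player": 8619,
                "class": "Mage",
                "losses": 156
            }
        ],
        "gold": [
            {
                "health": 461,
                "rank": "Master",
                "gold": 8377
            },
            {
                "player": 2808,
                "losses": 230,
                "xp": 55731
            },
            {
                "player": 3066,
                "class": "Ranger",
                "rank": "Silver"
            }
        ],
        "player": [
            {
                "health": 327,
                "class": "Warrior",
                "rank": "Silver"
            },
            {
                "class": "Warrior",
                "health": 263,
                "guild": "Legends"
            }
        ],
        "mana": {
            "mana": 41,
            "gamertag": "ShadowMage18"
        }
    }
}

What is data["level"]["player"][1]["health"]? 263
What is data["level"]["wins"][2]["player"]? 8619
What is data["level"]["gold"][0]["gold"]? 8377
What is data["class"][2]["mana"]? 156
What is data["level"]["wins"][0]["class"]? "Healer"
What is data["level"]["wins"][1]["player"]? 415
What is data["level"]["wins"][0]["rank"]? "Master"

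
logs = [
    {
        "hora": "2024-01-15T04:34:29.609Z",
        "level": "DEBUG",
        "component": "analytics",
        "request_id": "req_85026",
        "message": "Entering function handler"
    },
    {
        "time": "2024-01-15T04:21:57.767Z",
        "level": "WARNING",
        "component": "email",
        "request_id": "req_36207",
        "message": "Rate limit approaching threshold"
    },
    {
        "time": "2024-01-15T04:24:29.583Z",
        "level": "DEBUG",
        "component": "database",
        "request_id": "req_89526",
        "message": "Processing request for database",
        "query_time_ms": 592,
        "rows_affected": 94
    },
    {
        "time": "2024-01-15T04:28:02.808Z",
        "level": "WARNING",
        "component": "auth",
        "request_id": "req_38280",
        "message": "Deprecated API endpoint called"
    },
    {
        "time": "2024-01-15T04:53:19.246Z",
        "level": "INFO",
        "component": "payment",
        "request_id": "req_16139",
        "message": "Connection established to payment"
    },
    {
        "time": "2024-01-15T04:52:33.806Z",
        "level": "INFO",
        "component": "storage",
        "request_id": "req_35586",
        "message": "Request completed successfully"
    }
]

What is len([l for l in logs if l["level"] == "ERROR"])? 0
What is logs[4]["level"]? "INFO"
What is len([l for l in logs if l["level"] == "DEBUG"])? 2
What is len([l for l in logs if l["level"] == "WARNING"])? 2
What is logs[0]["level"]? "DEBUG"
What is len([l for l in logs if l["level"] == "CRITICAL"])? 0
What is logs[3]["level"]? "WARNING"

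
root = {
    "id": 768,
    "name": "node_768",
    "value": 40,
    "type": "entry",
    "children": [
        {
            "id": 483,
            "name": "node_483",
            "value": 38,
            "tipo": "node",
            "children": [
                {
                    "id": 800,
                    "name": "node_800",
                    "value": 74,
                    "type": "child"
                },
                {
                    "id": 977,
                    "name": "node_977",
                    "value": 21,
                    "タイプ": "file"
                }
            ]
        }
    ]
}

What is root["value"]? 40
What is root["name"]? "node_768"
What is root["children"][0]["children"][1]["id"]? 977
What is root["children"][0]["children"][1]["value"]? 21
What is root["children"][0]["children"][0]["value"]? 74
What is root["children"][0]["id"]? 483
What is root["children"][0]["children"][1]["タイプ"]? "file"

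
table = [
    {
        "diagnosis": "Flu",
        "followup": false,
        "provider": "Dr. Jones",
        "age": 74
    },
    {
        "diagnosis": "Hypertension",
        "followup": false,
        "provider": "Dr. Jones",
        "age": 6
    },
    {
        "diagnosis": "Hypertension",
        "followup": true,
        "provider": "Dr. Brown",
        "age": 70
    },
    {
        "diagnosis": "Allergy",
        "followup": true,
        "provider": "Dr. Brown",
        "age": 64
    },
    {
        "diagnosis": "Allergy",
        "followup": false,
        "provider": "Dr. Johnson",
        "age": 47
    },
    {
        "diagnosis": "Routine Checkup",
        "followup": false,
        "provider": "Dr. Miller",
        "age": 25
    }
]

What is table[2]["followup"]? True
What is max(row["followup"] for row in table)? True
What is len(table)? 6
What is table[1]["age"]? 6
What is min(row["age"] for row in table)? 6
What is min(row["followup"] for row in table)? False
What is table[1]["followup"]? False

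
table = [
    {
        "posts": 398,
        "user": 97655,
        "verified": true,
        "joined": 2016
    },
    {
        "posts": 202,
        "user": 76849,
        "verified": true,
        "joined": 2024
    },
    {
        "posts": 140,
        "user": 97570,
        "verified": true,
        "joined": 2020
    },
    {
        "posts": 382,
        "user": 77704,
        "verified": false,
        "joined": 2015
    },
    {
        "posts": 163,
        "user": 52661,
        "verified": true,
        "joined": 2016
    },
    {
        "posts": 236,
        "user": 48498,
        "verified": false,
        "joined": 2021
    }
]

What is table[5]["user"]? 48498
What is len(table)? 6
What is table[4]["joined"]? 2016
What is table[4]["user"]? 52661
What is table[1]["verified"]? True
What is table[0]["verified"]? True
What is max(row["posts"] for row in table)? 398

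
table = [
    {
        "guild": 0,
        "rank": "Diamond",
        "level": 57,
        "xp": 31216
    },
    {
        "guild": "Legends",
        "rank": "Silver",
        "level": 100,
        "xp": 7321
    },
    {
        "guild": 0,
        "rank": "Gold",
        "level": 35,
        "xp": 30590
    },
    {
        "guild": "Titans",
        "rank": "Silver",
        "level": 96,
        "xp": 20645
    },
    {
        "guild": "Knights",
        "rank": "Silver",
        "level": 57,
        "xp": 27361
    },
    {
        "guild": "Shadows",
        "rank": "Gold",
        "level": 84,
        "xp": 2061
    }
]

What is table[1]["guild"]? "Legends"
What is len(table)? 6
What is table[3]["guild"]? "Titans"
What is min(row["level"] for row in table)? 35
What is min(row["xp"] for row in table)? 2061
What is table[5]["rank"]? "Gold"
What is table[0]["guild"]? 0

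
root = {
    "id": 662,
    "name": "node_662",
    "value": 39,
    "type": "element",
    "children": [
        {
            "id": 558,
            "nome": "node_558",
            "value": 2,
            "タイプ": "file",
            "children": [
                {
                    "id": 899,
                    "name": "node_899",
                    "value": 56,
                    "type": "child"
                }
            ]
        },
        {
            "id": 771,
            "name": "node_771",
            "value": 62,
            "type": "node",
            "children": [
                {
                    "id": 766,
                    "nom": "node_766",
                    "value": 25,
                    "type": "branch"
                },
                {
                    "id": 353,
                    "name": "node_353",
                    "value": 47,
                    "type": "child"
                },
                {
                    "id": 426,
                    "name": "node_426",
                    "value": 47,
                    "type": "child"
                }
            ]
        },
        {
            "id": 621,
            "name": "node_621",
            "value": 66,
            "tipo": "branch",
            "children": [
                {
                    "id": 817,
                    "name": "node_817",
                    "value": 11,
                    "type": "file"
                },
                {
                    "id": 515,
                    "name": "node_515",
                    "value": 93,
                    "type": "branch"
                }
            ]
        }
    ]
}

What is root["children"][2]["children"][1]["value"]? 93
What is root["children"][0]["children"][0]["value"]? 56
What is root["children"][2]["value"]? 66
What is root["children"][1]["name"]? "node_771"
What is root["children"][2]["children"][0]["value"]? 11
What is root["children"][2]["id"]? 621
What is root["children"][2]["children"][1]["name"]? "node_515"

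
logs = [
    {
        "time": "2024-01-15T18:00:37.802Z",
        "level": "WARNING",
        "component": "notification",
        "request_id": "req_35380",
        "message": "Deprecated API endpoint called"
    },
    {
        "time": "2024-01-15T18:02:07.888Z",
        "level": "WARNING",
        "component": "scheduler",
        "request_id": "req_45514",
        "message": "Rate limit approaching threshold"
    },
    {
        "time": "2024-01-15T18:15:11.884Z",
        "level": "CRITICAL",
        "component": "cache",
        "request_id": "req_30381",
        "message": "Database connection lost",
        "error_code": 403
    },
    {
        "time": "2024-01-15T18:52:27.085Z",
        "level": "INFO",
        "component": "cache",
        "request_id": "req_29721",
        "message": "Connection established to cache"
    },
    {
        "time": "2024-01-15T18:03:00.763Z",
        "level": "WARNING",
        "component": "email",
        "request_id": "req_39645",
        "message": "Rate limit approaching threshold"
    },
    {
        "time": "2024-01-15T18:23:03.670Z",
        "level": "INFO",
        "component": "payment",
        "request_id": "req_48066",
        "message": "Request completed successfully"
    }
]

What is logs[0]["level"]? "WARNING"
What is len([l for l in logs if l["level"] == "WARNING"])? 3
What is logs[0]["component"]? "notification"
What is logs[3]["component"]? "cache"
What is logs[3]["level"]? "INFO"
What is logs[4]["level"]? "WARNING"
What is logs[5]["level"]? "INFO"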